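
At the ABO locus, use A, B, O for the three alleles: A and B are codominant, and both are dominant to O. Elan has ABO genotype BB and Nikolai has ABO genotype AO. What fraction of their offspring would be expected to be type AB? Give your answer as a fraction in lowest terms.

1/2

ABO cross BB × AO → offspring phenotypes: 1/2 B, 1/2 AB.
So P(type AB) = 1/2.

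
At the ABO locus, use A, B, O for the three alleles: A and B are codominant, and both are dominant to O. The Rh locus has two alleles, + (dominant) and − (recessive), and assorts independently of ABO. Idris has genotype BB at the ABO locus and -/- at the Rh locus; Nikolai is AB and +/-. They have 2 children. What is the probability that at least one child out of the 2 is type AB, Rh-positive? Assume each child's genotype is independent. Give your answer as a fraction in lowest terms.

ABO cross BB × AB → 1/2 B, 1/2 AB.
Rh cross -/- × +/- → 1/2 Rh+, 1/2 Rh-; so P(type AB, Rh-positive) = 1/2 × 1/2 = 1/4 per child.
P(none) = (3/4)^2 = 9/16; P(at least one) = 1 − 9/16 = 7/16.

7/16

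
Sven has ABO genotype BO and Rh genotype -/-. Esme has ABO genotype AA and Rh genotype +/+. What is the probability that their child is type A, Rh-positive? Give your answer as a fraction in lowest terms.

1/2

ABO cross BO × AA → offspring phenotypes: 1/2 A, 1/2 AB.
Rh cross -/- × +/+ → 1 Rh+.
Independent loci: P(type A, Rh-positive) = 1/2 × 1 = 1/2.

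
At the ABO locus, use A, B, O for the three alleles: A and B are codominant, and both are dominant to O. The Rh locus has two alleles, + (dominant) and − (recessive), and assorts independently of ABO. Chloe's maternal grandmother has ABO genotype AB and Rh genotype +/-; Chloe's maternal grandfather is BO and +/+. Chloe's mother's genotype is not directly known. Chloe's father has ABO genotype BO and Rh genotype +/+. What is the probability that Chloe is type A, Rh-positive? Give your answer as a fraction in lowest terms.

1/8

Chloe's mother's ABO genotype from AB × BO: 1/4 AB, 1/4 AO, 1/4 BB, 1/4 BO.
Crossing each possibility with the father BO and summing P(type A): 1/4·1/4 + 1/4·1/4 + 1/4·0 + 1/4·0 = 1/8.
Similarly for Rh via the mother's Rh distribution: P(Rh+) = 1.
Independent loci: 1/8 × 1 = 1/8.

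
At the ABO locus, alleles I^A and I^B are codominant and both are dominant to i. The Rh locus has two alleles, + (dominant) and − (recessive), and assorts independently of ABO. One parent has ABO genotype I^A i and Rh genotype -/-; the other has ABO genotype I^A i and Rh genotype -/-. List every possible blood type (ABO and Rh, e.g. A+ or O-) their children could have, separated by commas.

Gametes from I^A i × I^A i give offspring ABO genotypes I^A I^A, I^A i, i i, i.e. phenotypes O, A.
Rh cross -/- × -/- → phenotypes Rh-.
Combining independently: O-, A-.

O-, A-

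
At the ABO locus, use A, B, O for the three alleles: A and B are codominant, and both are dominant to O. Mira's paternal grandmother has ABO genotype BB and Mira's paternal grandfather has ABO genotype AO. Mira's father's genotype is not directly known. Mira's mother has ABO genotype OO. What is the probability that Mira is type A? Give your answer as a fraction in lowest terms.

1/4

Mira's father's ABO genotype from BB × AO: 1/2 AB, 1/2 BO.
Crossing each possibility with the mother OO and summing P(type A): 1/2·1/2 + 1/2·0 = 1/4.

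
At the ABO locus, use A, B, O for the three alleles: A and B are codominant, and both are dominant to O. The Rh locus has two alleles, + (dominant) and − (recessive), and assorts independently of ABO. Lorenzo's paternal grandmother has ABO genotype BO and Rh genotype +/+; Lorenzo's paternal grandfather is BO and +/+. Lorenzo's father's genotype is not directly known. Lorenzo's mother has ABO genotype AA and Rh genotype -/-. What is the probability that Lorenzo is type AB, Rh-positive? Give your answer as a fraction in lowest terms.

1/2

Lorenzo's father's ABO genotype from BO × BO: 1/4 BB, 1/2 BO, 1/4 OO.
Crossing each possibility with the mother AA and summing P(type AB): 1/4·1 + 1/2·1/2 + 1/4·0 = 1/2.
Similarly for Rh via the father's Rh distribution: P(Rh+) = 1.
Independent loci: 1/2 × 1 = 1/2.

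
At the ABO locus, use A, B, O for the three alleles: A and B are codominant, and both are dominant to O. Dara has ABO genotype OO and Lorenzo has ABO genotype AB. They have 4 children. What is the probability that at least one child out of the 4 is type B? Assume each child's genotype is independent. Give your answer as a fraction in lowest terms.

ABO cross OO × AB → 1/2 A, 1/2 B.
So P(type B) = 1/2 per child.
P(none) = (1/2)^4 = 1/16; P(at least one) = 1 − 1/16 = 15/16.

15/16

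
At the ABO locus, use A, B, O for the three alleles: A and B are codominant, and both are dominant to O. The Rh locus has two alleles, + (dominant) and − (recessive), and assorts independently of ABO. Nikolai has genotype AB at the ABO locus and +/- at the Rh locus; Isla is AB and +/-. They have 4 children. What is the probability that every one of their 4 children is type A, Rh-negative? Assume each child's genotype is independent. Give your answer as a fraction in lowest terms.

ABO cross AB × AB → 1/4 A, 1/4 B, 1/2 AB.
Rh cross +/- × +/- → 3/4 Rh+, 1/4 Rh-; so P(type A, Rh-negative) = 1/4 × 1/4 = 1/16 per child.
All 4 independent: (1/16)^4 = 1/65536.

1/65536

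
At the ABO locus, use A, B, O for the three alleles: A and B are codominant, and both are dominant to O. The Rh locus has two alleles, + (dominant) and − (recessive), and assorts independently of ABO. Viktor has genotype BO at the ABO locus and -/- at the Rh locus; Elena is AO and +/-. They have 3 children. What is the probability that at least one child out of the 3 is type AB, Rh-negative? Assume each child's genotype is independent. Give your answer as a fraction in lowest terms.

169/512

ABO cross BO × AO → 1/4 O, 1/4 A, 1/4 B, 1/4 AB.
Rh cross -/- × +/- → 1/2 Rh+, 1/2 Rh-; so P(type AB, Rh-negative) = 1/4 × 1/2 = 1/8 per child.
P(none) = (7/8)^3 = 343/512; P(at least one) = 1 − 343/512 = 169/512.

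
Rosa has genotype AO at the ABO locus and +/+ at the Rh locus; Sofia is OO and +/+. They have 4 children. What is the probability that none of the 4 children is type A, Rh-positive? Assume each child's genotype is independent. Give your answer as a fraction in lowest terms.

1/16

ABO cross AO × OO → 1/2 O, 1/2 A.
Rh cross +/+ × +/+ → 1 Rh+; so P(type A, Rh-positive) = 1/2 × 1 = 1/2 per child.
P(not type A, Rh-positive) = 1/2 for one child; (1/2)^4 = 1/16.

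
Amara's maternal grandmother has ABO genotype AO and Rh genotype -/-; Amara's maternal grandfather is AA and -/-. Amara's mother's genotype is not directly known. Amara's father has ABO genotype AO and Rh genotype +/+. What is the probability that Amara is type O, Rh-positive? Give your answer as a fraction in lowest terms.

Amara's mother's ABO genotype from AO × AA: 1/2 AA, 1/2 AO.
Crossing each possibility with the father AO and summing P(type O): 1/2·0 + 1/2·1/4 = 1/8.
Similarly for Rh via the mother's Rh distribution: P(Rh+) = 1.
Independent loci: 1/8 × 1 = 1/8.

1/8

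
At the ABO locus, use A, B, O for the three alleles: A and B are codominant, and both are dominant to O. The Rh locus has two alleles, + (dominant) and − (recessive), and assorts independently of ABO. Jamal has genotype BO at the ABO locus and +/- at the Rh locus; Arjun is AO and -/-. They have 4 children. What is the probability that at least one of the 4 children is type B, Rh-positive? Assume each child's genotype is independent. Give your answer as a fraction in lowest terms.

1695/4096

ABO cross BO × AO → 1/4 O, 1/4 A, 1/4 B, 1/4 AB.
Rh cross +/- × -/- → 1/2 Rh+, 1/2 Rh-; so P(type B, Rh-positive) = 1/4 × 1/2 = 1/8 per child.
P(none) = (7/8)^4 = 2401/4096; P(at least one) = 1 − 2401/4096 = 1695/4096.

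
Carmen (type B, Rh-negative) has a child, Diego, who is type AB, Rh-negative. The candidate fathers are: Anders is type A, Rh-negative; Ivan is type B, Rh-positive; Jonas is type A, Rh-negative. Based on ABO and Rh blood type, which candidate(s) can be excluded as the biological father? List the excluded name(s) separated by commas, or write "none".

Ivan

A candidate is excluded only if no genotype consistent with his phenotype could produce a type AB, Rh-negative child with a type B, Rh-negative mother.
Ivan (type B, Rh+): no genotype consistent with that phenotype can produce a type-AB Rh- child with a type-B mother.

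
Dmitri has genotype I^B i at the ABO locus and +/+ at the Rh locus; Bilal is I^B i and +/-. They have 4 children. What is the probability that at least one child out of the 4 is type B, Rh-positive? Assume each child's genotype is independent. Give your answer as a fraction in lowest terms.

ABO cross I^B i × I^B i → 1/4 O, 3/4 B.
Rh cross +/+ × +/- → 1 Rh+; so P(type B, Rh-positive) = 3/4 × 1 = 3/4 per child.
P(none) = (1/4)^4 = 1/256; P(at least one) = 1 − 1/256 = 255/256.

255/256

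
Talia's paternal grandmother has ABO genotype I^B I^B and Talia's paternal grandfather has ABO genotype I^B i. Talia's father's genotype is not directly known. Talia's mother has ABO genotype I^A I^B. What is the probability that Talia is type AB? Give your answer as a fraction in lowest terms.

Talia's father's ABO genotype from I^B I^B × I^B i: 1/2 I^B I^B, 1/2 I^B i.
Crossing each possibility with the mother I^A I^B and summing P(type AB): 1/2·1/2 + 1/2·1/4 = 3/8.

3/8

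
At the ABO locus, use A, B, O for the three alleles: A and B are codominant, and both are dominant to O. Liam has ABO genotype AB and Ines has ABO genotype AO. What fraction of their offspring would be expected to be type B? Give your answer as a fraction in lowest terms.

ABO cross AB × AO → offspring phenotypes: 1/2 A, 1/4 B, 1/4 AB.
So P(type B) = 1/4.

1/4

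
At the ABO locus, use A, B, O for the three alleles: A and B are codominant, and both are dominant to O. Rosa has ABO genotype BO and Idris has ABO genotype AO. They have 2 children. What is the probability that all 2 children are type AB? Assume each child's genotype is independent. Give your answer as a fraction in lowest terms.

ABO cross BO × AO → 1/4 O, 1/4 A, 1/4 B, 1/4 AB.
So P(type AB) = 1/4 per child.
All 2 independent: (1/4)^2 = 1/16.

1/16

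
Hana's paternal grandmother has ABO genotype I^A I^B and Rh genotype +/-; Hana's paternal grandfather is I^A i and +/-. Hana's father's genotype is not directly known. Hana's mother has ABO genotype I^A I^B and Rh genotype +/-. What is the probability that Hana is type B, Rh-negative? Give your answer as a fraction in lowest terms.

1/16

Hana's father's ABO genotype from I^A I^B × I^A i: 1/4 I^A I^A, 1/4 I^A I^B, 1/4 I^A i, 1/4 I^B i.
Crossing each possibility with the mother I^A I^B and summing P(type B): 1/4·0 + 1/4·1/4 + 1/4·1/4 + 1/4·1/2 = 1/4.
Similarly for Rh via the father's Rh distribution: P(Rh-) = 1/4.
Independent loci: 1/4 × 1/4 = 1/16.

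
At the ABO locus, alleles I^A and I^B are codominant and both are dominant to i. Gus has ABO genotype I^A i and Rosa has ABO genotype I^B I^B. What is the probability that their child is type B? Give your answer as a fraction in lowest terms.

ABO cross I^A i × I^B I^B → offspring phenotypes: 1/2 B, 1/2 AB.
So P(type B) = 1/2.

1/2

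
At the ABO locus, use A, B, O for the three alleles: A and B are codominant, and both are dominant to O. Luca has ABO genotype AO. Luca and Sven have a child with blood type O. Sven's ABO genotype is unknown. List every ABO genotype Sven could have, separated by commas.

AO, BO, OO

For each candidate genotype of Sven, check whether crossing it with AO can produce every observed child phenotype.
  AA → possible child types {A} ✗
  AB → possible child types {A, B, AB} ✗
  AO → possible child types {O, A} ✓
  BB → possible child types {B, AB} ✗
  BO → possible child types {O, A, B, AB} ✓
  OO → possible child types {O, A} ✓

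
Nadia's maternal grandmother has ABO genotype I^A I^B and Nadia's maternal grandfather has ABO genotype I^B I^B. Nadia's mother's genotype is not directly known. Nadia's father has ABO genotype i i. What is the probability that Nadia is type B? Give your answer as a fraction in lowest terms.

3/4

Nadia's mother's ABO genotype from I^A I^B × I^B I^B: 1/2 I^A I^B, 1/2 I^B I^B.
Crossing each possibility with the father i i and summing P(type B): 1/2·1/2 + 1/2·1 = 3/4.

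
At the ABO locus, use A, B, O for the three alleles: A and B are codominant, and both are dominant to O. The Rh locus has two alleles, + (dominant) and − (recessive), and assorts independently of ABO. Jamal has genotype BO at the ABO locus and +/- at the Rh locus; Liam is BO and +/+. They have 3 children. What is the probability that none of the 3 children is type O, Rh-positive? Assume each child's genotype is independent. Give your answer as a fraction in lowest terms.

27/64

ABO cross BO × BO → 1/4 O, 3/4 B.
Rh cross +/- × +/+ → 1 Rh+; so P(type O, Rh-positive) = 1/4 × 1 = 1/4 per child.
P(not type O, Rh-positive) = 3/4 for one child; (3/4)^3 = 27/64.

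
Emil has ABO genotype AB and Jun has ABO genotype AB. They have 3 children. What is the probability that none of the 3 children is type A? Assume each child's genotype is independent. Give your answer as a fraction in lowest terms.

ABO cross AB × AB → 1/4 A, 1/4 B, 1/2 AB.
So P(type A) = 1/4 per child.
P(not type A) = 3/4 for one child; (3/4)^3 = 27/64.

27/64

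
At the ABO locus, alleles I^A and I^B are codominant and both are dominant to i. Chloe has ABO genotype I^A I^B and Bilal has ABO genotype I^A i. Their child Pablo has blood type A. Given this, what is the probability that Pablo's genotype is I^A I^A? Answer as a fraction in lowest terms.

1/2

Cross I^A I^B × I^A i → 1/4 I^A I^A, 1/4 I^A I^B, 1/4 I^A i, 1/4 I^B i.
Type-A genotypes among offspring: I^A I^A (1/4), I^A i (1/4); total 1/2.
P(I^A I^A | type A) = (1/4) / (1/2) = 1/2.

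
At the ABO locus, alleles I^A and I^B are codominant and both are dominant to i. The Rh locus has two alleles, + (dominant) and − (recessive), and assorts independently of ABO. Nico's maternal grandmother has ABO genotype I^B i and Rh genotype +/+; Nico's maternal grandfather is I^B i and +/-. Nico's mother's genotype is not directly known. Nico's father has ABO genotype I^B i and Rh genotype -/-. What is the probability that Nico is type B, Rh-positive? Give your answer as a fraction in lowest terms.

9/16

Nico's mother's ABO genotype from I^B i × I^B i: 1/4 I^B I^B, 1/2 I^B i, 1/4 i i.
Crossing each possibility with the father I^B i and summing P(type B): 1/4·1 + 1/2·3/4 + 1/4·1/2 = 3/4.
Similarly for Rh via the mother's Rh distribution: P(Rh+) = 3/4.
Independent loci: 3/4 × 3/4 = 9/16.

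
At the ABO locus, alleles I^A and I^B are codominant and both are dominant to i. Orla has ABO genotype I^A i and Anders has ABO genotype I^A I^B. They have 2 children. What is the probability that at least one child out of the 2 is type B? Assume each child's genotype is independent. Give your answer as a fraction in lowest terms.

7/16

ABO cross I^A i × I^A I^B → 1/2 A, 1/4 B, 1/4 AB.
So P(type B) = 1/4 per child.
P(none) = (3/4)^2 = 9/16; P(at least one) = 1 − 9/16 = 7/16.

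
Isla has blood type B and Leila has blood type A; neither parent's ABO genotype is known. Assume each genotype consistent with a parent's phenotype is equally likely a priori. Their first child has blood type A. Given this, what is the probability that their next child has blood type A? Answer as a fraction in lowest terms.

5/12

Possible genotypes: Isla ∈ {BB, BO}; Leila ∈ {AA, AO}.
Weight each parental genotype pair by prior × P(type-A child):
  BO × AA: posterior weight 2/3; P(next child type A) = 1/2.
  BO × AO: posterior weight 1/3; P(next child type A) = 1/4.
Weighted sum = 5/12.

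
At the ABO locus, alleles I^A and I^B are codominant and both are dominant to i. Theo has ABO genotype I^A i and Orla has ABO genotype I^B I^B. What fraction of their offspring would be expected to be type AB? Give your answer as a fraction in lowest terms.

1/2

ABO cross I^A i × I^B I^B → offspring phenotypes: 1/2 B, 1/2 AB.
So P(type AB) = 1/2.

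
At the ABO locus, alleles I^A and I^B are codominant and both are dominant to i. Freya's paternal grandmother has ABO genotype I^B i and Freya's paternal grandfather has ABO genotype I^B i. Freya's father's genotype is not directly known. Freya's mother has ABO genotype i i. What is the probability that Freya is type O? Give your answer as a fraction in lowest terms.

1/2

Freya's father's ABO genotype from I^B i × I^B i: 1/4 I^B I^B, 1/2 I^B i, 1/4 i i.
Crossing each possibility with the mother i i and summing P(type O): 1/4·0 + 1/2·1/2 + 1/4·1 = 1/2.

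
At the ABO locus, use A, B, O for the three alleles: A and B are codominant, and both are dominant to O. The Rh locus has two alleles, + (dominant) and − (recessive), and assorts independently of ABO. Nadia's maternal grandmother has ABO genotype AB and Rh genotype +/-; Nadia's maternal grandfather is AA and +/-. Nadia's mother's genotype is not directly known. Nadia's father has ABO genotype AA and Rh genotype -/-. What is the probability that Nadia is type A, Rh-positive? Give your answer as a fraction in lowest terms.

Nadia's mother's ABO genotype from AB × AA: 1/2 AA, 1/2 AB.
Crossing each possibility with the father AA and summing P(type A): 1/2·1 + 1/2·1/2 = 3/4.
Similarly for Rh via the mother's Rh distribution: P(Rh+) = 1/2.
Independent loci: 3/4 × 1/2 = 3/8.

3/8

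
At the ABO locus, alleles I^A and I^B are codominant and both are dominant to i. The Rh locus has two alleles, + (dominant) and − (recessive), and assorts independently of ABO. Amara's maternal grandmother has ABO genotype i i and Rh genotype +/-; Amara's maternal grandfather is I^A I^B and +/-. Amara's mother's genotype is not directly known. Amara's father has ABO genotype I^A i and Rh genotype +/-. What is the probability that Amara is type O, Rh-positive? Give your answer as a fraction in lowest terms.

3/16

Amara's mother's ABO genotype from i i × I^A I^B: 1/2 I^A i, 1/2 I^B i.
Crossing each possibility with the father I^A i and summing P(type O): 1/2·1/4 + 1/2·1/4 = 1/4.
Similarly for Rh via the mother's Rh distribution: P(Rh+) = 3/4.
Independent loci: 1/4 × 3/4 = 3/16.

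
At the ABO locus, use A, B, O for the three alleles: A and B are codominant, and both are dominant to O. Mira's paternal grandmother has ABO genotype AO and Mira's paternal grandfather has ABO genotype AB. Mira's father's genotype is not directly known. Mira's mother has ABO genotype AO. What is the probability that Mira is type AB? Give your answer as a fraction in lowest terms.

1/8

Mira's father's ABO genotype from AO × AB: 1/4 AA, 1/4 AB, 1/4 AO, 1/4 BO.
Crossing each possibility with the mother AO and summing P(type AB): 1/4·0 + 1/4·1/4 + 1/4·0 + 1/4·1/4 = 1/8.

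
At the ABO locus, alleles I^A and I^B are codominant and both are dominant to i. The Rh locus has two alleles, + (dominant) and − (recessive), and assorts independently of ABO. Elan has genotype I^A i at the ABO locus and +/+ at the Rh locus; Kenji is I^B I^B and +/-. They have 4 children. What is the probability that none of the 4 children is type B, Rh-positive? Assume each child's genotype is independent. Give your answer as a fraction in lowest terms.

1/16

ABO cross I^A i × I^B I^B → 1/2 B, 1/2 AB.
Rh cross +/+ × +/- → 1 Rh+; so P(type B, Rh-positive) = 1/2 × 1 = 1/2 per child.
P(not type B, Rh-positive) = 1/2 for one child; (1/2)^4 = 1/16.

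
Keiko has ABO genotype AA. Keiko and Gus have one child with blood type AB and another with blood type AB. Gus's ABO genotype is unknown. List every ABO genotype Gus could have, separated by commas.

AB, BB, BO

For each candidate genotype of Gus, check whether crossing it with AA can produce every observed child phenotype.
  AA → possible child types {A} ✗
  AB → possible child types {A, AB} ✓
  AO → possible child types {A} ✗
  BB → possible child types {AB} ✓
  BO → possible child types {A, AB} ✓
  OO → possible child types {A} ✗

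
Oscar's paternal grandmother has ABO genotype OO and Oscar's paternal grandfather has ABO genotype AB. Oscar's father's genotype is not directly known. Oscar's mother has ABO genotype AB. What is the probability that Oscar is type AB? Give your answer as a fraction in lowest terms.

1/4

Oscar's father's ABO genotype from OO × AB: 1/2 AO, 1/2 BO.
Crossing each possibility with the mother AB and summing P(type AB): 1/2·1/4 + 1/2·1/4 = 1/4.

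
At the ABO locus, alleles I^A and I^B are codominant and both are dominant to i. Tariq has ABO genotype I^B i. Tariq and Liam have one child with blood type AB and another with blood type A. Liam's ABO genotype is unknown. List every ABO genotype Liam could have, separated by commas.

For each candidate genotype of Liam, check whether crossing it with I^B i can produce every observed child phenotype.
  I^A I^A → possible child types {A, AB} ✓
  I^A I^B → possible child types {A, B, AB} ✓
  I^A i → possible child types {O, A, B, AB} ✓
  I^B I^B → possible child types {B} ✗
  I^B i → possible child types {O, B} ✗
  i i → possible child types {O, B} ✗

I^A I^A, I^A I^B, I^A i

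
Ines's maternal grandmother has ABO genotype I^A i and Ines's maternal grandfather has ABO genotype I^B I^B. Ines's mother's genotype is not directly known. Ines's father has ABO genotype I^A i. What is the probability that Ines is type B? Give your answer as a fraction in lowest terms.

Ines's mother's ABO genotype from I^A i × I^B I^B: 1/2 I^A I^B, 1/2 I^B i.
Crossing each possibility with the father I^A i and summing P(type B): 1/2·1/4 + 1/2·1/4 = 1/4.

1/4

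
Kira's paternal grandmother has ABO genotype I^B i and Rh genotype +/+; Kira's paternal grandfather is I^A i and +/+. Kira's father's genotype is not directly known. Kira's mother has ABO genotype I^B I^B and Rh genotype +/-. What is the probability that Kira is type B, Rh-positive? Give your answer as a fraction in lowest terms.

Kira's father's ABO genotype from I^B i × I^A i: 1/4 I^A I^B, 1/4 I^A i, 1/4 I^B i, 1/4 i i.
Crossing each possibility with the mother I^B I^B and summing P(type B): 1/4·1/2 + 1/4·1/2 + 1/4·1 + 1/4·1 = 3/4.
Similarly for Rh via the father's Rh distribution: P(Rh+) = 1.
Independent loci: 3/4 × 1 = 3/4.

3/4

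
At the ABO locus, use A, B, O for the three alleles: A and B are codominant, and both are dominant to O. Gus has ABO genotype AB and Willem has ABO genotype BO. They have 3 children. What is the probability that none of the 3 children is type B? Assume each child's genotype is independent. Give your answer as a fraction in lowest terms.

1/8

ABO cross AB × BO → 1/4 A, 1/2 B, 1/4 AB.
So P(type B) = 1/2 per child.
P(not type B) = 1/2 for one child; (1/2)^3 = 1/8.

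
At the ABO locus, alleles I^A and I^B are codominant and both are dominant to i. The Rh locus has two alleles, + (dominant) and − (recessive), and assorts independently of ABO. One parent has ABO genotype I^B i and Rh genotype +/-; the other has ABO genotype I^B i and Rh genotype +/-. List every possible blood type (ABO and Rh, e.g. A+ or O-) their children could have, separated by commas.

O+, O-, B+, B-

Gametes from I^B i × I^B i give offspring ABO genotypes I^B I^B, I^B i, i i, i.e. phenotypes O, B.
Rh cross +/- × +/- → phenotypes Rh+, Rh-.
Combining independently: O+, O-, B+, B-.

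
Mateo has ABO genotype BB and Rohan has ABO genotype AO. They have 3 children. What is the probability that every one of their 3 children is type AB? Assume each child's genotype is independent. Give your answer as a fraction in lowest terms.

ABO cross BB × AO → 1/2 B, 1/2 AB.
So P(type AB) = 1/2 per child.
All 3 independent: (1/2)^3 = 1/8.

1/8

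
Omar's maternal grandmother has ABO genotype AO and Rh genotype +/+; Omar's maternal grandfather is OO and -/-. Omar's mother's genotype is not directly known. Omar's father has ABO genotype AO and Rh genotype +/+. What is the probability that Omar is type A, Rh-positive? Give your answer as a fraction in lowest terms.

Omar's mother's ABO genotype from AO × OO: 1/2 AO, 1/2 OO.
Crossing each possibility with the father AO and summing P(type A): 1/2·3/4 + 1/2·1/2 = 5/8.
Similarly for Rh via the mother's Rh distribution: P(Rh+) = 1.
Independent loci: 5/8 × 1 = 5/8.

5/8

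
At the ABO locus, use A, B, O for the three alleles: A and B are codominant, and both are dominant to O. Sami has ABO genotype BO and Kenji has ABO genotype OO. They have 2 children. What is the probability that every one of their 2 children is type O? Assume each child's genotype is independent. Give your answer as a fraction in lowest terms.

1/4

ABO cross BO × OO → 1/2 O, 1/2 B.
So P(type O) = 1/2 per child.
All 2 independent: (1/2)^2 = 1/4.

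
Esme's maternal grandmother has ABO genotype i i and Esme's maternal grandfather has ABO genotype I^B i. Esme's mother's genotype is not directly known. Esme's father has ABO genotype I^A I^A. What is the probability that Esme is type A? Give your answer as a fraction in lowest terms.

3/4

Esme's mother's ABO genotype from i i × I^B i: 1/2 I^B i, 1/2 i i.
Crossing each possibility with the father I^A I^A and summing P(type A): 1/2·1/2 + 1/2·1 = 3/4.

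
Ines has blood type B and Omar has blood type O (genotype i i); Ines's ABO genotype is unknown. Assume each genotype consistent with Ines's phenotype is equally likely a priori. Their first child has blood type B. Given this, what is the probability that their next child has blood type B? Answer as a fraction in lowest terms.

5/6

Possible genotypes: Ines ∈ {I^B I^B, I^B i}; Omar ∈ {i i}.
Weight each parental genotype pair by prior × P(type-B child):
  I^B I^B × i i: posterior weight 2/3; P(next child type B) = 1.
  I^B i × i i: posterior weight 1/3; P(next child type B) = 1/2.
Weighted sum = 5/6.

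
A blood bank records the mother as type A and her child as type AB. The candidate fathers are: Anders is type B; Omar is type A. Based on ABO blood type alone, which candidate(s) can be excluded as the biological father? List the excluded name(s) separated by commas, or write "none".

A candidate is excluded only if no genotype consistent with his phenotype could produce a type AB child with a type A mother.
Omar (type A): no genotype consistent with that phenotype can produce a type-AB child with a type-A mother.

Omar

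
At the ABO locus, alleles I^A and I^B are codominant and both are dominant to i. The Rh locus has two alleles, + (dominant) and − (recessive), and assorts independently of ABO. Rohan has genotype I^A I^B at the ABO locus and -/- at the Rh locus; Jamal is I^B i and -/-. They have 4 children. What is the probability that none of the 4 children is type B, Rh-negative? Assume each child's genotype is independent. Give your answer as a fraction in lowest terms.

ABO cross I^A I^B × I^B i → 1/4 A, 1/2 B, 1/4 AB.
Rh cross -/- × -/- → 1 Rh-; so P(type B, Rh-negative) = 1/2 × 1 = 1/2 per child.
P(not type B, Rh-negative) = 1/2 for one child; (1/2)^4 = 1/16.

1/16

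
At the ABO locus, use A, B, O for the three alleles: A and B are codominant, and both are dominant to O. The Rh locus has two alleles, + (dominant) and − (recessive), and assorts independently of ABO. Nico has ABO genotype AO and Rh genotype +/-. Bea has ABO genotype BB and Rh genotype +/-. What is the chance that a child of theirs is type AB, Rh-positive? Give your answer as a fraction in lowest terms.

3/8

ABO cross AO × BB → offspring phenotypes: 1/2 B, 1/2 AB.
Rh cross +/- × +/- → 3/4 Rh+, 1/4 Rh-.
Independent loci: P(type AB, Rh-positive) = 1/2 × 3/4 = 3/8.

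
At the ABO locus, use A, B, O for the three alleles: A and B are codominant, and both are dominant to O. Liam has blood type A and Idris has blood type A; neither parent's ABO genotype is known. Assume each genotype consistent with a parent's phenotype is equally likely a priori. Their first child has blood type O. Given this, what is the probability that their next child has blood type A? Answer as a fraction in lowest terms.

Possible genotypes: Liam ∈ {AA, AO}; Idris ∈ {AA, AO}.
Weight each parental genotype pair by prior × P(type-O child):
  AO × AO: posterior weight 1; P(next child type A) = 3/4.
Weighted sum = 3/4.

3/4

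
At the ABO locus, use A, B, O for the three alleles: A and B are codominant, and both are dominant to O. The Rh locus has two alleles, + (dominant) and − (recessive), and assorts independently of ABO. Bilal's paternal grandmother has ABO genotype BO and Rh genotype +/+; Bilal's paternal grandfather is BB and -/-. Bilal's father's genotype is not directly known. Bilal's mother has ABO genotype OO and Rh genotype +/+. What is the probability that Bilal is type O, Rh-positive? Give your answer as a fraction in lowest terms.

1/4

Bilal's father's ABO genotype from BO × BB: 1/2 BB, 1/2 BO.
Crossing each possibility with the mother OO and summing P(type O): 1/2·0 + 1/2·1/2 = 1/4.
Similarly for Rh via the father's Rh distribution: P(Rh+) = 1.
Independent loci: 1/4 × 1 = 1/4.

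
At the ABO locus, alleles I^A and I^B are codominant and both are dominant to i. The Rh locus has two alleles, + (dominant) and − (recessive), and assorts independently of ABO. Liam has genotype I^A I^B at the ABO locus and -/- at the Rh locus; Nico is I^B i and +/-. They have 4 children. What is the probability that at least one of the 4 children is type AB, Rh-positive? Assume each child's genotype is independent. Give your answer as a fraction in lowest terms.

1695/4096

ABO cross I^A I^B × I^B i → 1/4 A, 1/2 B, 1/4 AB.
Rh cross -/- × +/- → 1/2 Rh+, 1/2 Rh-; so P(type AB, Rh-positive) = 1/4 × 1/2 = 1/8 per child.
P(none) = (7/8)^4 = 2401/4096; P(at least one) = 1 − 2401/4096 = 1695/4096.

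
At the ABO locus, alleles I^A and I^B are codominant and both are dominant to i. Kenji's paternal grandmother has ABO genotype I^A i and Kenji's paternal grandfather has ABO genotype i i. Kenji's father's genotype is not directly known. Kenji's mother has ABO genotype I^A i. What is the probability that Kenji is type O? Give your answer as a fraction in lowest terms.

Kenji's father's ABO genotype from I^A i × i i: 1/2 I^A i, 1/2 i i.
Crossing each possibility with the mother I^A i and summing P(type O): 1/2·1/4 + 1/2·1/2 = 3/8.

3/8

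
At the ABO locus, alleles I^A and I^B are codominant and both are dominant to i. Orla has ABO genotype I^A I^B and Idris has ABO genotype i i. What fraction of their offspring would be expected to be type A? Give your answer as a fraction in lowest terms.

ABO cross I^A I^B × i i → offspring phenotypes: 1/2 A, 1/2 B.
So P(type A) = 1/2.

1/2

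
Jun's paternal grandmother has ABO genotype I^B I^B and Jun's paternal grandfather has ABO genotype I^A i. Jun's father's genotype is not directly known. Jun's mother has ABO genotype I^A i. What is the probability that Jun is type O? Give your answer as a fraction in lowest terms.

Jun's father's ABO genotype from I^B I^B × I^A i: 1/2 I^A I^B, 1/2 I^B i.
Crossing each possibility with the mother I^A i and summing P(type O): 1/2·0 + 1/2·1/4 = 1/8.

1/8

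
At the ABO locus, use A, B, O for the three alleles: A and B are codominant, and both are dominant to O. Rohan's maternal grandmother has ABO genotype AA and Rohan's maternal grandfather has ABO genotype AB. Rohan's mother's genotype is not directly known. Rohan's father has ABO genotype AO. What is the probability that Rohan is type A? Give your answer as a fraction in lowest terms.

3/4

Rohan's mother's ABO genotype from AA × AB: 1/2 AA, 1/2 AB.
Crossing each possibility with the father AO and summing P(type A): 1/2·1 + 1/2·1/2 = 3/4.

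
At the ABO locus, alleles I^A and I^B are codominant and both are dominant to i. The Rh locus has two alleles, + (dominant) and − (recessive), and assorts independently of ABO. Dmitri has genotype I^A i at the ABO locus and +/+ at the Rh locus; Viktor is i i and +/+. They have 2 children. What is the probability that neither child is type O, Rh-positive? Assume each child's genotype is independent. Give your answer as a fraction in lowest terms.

ABO cross I^A i × i i → 1/2 O, 1/2 A.
Rh cross +/+ × +/+ → 1 Rh+; so P(type O, Rh-positive) = 1/2 × 1 = 1/2 per child.
P(not type O, Rh-positive) = 1/2 for one child; (1/2)^2 = 1/4.

1/4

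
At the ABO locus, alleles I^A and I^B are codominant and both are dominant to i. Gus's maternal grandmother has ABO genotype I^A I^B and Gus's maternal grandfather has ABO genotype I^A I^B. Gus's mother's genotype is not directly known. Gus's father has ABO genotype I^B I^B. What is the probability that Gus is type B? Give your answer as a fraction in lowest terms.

Gus's mother's ABO genotype from I^A I^B × I^A I^B: 1/4 I^A I^A, 1/2 I^A I^B, 1/4 I^B I^B.
Crossing each possibility with the father I^B I^B and summing P(type B): 1/4·0 + 1/2·1/2 + 1/4·1 = 1/2.

1/2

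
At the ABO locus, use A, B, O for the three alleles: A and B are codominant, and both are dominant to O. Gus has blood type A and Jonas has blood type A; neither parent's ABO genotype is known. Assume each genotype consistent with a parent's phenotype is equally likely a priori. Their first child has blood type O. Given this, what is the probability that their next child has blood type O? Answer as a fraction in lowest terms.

Possible genotypes: Gus ∈ {AA, AO}; Jonas ∈ {AA, AO}.
Weight each parental genotype pair by prior × P(type-O child):
  AO × AO: posterior weight 1; P(next child type O) = 1/4.
Weighted sum = 1/4.

1/4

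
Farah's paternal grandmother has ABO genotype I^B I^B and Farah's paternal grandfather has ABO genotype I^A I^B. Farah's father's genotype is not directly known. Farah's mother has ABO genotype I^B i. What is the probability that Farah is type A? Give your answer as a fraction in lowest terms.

Farah's father's ABO genotype from I^B I^B × I^A I^B: 1/2 I^A I^B, 1/2 I^B I^B.
Crossing each possibility with the mother I^B i and summing P(type A): 1/2·1/4 + 1/2·0 = 1/8.

1/8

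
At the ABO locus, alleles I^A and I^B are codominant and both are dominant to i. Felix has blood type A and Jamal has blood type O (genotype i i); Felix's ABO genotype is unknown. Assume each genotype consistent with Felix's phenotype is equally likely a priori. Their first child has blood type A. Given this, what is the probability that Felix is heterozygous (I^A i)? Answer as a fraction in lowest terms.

Possible genotypes: Felix ∈ {I^A I^A, I^A i}; Jamal ∈ {i i}.
Weight each parental genotype pair by prior × P(type-A child):
  I^A I^A × i i: posterior weight 2/3.
  I^A i × i i: posterior weight 1/3.
Sum the posterior weight over pairs where Felix is I^A i: 1/3.

1/3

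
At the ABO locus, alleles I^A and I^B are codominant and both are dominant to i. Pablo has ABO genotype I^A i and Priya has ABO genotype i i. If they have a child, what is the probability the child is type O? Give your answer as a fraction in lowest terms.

ABO cross I^A i × i i → offspring phenotypes: 1/2 O, 1/2 A.
So P(type O) = 1/2.

1/2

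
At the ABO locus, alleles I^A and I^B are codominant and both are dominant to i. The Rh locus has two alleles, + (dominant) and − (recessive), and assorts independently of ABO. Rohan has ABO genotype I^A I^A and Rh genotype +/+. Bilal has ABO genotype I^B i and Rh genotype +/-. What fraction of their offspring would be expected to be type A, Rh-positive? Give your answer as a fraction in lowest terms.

ABO cross I^A I^A × I^B i → offspring phenotypes: 1/2 A, 1/2 AB.
Rh cross +/+ × +/- → 1 Rh+.
Independent loci: P(type A, Rh-positive) = 1/2 × 1 = 1/2.

1/2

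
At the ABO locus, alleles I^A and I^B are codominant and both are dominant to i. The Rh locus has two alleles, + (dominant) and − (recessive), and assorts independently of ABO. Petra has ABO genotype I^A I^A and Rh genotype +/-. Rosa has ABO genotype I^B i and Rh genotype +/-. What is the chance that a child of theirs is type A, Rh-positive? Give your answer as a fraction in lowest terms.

ABO cross I^A I^A × I^B i → offspring phenotypes: 1/2 A, 1/2 AB.
Rh cross +/- × +/- → 3/4 Rh+, 1/4 Rh-.
Independent loci: P(type A, Rh-positive) = 1/2 × 3/4 = 3/8.

3/8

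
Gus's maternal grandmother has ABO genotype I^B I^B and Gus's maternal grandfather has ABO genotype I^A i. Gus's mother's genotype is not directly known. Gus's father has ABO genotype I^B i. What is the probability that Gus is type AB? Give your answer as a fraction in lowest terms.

1/8

Gus's mother's ABO genotype from I^B I^B × I^A i: 1/2 I^A I^B, 1/2 I^B i.
Crossing each possibility with the father I^B i and summing P(type AB): 1/2·1/4 + 1/2·0 = 1/8.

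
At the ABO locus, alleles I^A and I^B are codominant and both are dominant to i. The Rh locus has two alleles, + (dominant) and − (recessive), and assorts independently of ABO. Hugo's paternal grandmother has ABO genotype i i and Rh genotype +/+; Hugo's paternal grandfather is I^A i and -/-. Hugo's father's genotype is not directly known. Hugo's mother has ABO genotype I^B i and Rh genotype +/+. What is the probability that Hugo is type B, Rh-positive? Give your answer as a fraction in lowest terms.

Hugo's father's ABO genotype from i i × I^A i: 1/2 I^A i, 1/2 i i.
Crossing each possibility with the mother I^B i and summing P(type B): 1/2·1/4 + 1/2·1/2 = 3/8.
Similarly for Rh via the father's Rh distribution: P(Rh+) = 1.
Independent loci: 3/8 × 1 = 3/8.

3/8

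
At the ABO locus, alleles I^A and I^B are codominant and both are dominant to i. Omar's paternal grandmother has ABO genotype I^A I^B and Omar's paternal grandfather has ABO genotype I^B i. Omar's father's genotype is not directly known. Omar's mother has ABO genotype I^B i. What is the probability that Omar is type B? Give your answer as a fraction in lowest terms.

5/8

Omar's father's ABO genotype from I^A I^B × I^B i: 1/4 I^A I^B, 1/4 I^A i, 1/4 I^B I^B, 1/4 I^B i.
Crossing each possibility with the mother I^B i and summing P(type B): 1/4·1/2 + 1/4·1/4 + 1/4·1 + 1/4·3/4 = 5/8.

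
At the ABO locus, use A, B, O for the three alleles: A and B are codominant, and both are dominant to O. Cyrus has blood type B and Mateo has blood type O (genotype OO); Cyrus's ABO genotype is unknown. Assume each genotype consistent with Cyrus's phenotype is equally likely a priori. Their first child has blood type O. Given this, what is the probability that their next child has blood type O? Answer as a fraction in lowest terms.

Possible genotypes: Cyrus ∈ {BB, BO}; Mateo ∈ {OO}.
Weight each parental genotype pair by prior × P(type-O child):
  BO × OO: posterior weight 1; P(next child type O) = 1/2.
Weighted sum = 1/2.

1/2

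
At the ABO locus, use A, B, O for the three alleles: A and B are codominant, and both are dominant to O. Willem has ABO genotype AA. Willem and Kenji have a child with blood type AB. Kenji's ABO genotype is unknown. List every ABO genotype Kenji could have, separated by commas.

For each candidate genotype of Kenji, check whether crossing it with AA can produce every observed child phenotype.
  AA → possible child types {A} ✗
  AB → possible child types {A, AB} ✓
  AO → possible child types {A} ✗
  BB → possible child types {AB} ✓
  BO → possible child types {A, AB} ✓
  OO → possible child types {A} ✗

AB, BB, BO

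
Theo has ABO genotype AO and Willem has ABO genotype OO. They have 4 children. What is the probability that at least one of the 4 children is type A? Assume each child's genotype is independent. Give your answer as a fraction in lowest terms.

ABO cross AO × OO → 1/2 O, 1/2 A.
So P(type A) = 1/2 per child.
P(none) = (1/2)^4 = 1/16; P(at least one) = 1 − 1/16 = 15/16.

15/16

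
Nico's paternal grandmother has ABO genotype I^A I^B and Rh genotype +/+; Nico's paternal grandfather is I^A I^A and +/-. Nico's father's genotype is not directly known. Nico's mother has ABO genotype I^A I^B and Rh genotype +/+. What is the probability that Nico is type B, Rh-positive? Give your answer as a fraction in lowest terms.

Nico's father's ABO genotype from I^A I^B × I^A I^A: 1/2 I^A I^A, 1/2 I^A I^B.
Crossing each possibility with the mother I^A I^B and summing P(type B): 1/2·0 + 1/2·1/4 = 1/8.
Similarly for Rh via the father's Rh distribution: P(Rh+) = 1.
Independent loci: 1/8 × 1 = 1/8.

1/8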